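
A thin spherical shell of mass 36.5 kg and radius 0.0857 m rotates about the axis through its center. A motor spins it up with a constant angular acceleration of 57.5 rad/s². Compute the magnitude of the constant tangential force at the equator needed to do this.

I = (2/3)MR² = (2/3)(36.5)(0.0857)² = 0.1787 kg·m².
The required torque is τ = Iα = (0.1787)(57.50) = 10.28 N·m.
A tangential force at the equator gives τ = FR, so F = τ/R = 10.28/0.0857 = 119.9 N.

F ≈ 120 N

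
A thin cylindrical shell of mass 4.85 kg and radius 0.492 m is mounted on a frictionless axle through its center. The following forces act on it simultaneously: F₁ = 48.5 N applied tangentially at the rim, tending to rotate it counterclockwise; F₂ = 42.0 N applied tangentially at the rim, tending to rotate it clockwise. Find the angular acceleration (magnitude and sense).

I = MR² = (4.85)(0.492)² = 1.174 kg·m².
Taking counterclockwise as positive: τ₁ = +(48.5)(0.492) = +23.86 N·m; τ₂ = −(42.0)(0.492) = −20.66 N·m.
Net torque τ = 3.198 N·m.
α = τ/I = 3.198/1.174 = 2.724 rad/s².

α ≈ 2.72 rad/s², counterclockwise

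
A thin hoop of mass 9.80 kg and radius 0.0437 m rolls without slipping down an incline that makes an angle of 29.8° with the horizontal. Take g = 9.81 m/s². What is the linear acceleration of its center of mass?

Translation along the incline: Mg sinθ − f = Ma.
Rotation about the center: fR = Iα with I = MR². No-slip gives a = αR, so f = (I/R²)a = M a.
Substituting: Mg sinθ = (1 + 1.000)Ma, so a = g sinθ/(1 + 1.000) = (9.81) sin 29.8° / 2.000 = 2.438 m/s².

a ≈ 2.44 m/s²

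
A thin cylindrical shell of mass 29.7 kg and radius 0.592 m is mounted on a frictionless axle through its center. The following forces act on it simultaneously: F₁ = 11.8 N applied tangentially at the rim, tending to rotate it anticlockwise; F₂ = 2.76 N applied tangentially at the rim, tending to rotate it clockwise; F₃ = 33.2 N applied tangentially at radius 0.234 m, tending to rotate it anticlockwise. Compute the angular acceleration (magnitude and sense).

I = MR² = (29.7)(0.592)² = 10.41 kg·m².
Taking anticlockwise as positive: τ₁ = +(11.8)(0.592) = +6.986 N·m; τ₂ = −(2.76)(0.592) = −1.634 N·m; τ₃ = +(33.2)(0.234) = +7.769 N·m.
Net torque τ = 13.12 N·m.
α = τ/I = 13.12/10.41 = 1.261 rad/s².

α ≈ 1.26 rad/s², anticlockwise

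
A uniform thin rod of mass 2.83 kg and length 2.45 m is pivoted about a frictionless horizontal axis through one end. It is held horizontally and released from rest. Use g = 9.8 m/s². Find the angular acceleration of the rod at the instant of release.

α ≈ 6.00 rad/s²

About the pivot, I = (1/3)ML² = (1/3)(2.83)(2.45)² = 5.662 kg·m².
The weight acts at the center, a distance L/2 = 1.225 m from the pivot; τ = Mg(L/2) = 33.97 N·m.
α = τ/I = 33.97/5.662 = 6.000 rad/s².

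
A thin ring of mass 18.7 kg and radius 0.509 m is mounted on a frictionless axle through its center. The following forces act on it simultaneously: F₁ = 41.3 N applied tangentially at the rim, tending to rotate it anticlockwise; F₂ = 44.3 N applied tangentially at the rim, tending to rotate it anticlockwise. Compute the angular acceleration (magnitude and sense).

I = MR² = (18.7)(0.509)² = 4.845 kg·m².
Taking anticlockwise as positive: τ₁ = +(41.3)(0.509) = +21.02 N·m; τ₂ = +(44.3)(0.509) = +22.55 N·m.
Net torque τ = 43.57 N·m.
α = τ/I = 43.57/4.845 = 8.993 rad/s².

α ≈ 8.99 rad/s², anticlockwise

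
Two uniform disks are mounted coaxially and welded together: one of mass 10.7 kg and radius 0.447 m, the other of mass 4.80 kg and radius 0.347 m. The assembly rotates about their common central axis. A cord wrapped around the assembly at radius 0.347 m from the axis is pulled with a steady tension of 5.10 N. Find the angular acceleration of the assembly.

I = ½M₁R₁² + ½M₂R₂² = ½(10.7)(0.447)² + ½(4.80)(0.347)² = 1.358 kg·m².
τ = F r = (5.10)(0.347) = 1.770 N·m.
α = τ/I = 1.770/1.358 = 1.303 rad/s².

α ≈ 1.30 rad/s²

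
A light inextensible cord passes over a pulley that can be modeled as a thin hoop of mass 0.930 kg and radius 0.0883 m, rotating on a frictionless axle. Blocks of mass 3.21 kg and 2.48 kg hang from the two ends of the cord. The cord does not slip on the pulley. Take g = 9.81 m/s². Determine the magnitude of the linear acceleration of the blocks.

a ≈ 1.08 m/s²

I = MR² = (0.930)(0.0883)² = 0.007251 kg·m².
Heavier block: m₁g − T₁ = m₁a. Lighter block: T₂ − m₂g = m₂a.
Pulley: (T₁ − T₂)R = Iα = I(a/R), so T₁ − T₂ = (I/R²)a = 1·M_p a = 0.9300·a.
Adding the three: (m₁ − m₂)g = (m₁ + m₂ + 0.9300)a, so a = (3.21 − 2.48)(9.81)/(3.21 + 2.48 + 0.9300) = 1.082 m/s².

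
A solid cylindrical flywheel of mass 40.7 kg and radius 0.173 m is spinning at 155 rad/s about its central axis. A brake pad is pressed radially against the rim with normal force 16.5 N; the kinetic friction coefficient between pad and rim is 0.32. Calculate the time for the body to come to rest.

I = ½MR² = (1/2)(40.7)(0.173)² = 0.6091 kg·m².
Friction force f = μN = (0.32)(16.5) = 5.280 N at the rim; torque magnitude τ = fR = 0.9134 N·m, opposing ω.
|α| = τ/I = 0.9134/0.6091 = 1.500 rad/s² (deceleration).
0 = ω₀ − |α|t ⇒ t = ω₀/|α| = 155/1.500 = 103.3 s.

t ≈ 103 s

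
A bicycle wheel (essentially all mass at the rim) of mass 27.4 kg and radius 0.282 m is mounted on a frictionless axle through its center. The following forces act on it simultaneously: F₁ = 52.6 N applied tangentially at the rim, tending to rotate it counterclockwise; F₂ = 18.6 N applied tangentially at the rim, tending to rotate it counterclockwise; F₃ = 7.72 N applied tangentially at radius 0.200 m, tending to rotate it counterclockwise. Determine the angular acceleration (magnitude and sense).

α ≈ 9.92 rad/s², counterclockwise

I = MR² = (27.4)(0.282)² = 2.179 kg·m².
Taking counterclockwise as positive: τ₁ = +(52.6)(0.282) = +14.83 N·m; τ₂ = +(18.6)(0.282) = +5.245 N·m; τ₃ = +(7.72)(0.200) = +1.544 N·m.
Net torque τ = 21.62 N·m.
α = τ/I = 21.62/2.179 = 9.923 rad/s².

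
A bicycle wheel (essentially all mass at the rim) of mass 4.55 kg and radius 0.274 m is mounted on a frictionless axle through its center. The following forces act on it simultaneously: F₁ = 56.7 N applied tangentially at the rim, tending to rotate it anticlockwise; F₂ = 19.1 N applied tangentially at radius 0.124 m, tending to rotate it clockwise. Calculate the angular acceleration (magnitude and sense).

α ≈ 38.5 rad/s², anticlockwise

I = MR² = (4.55)(0.274)² = 0.3416 kg·m².
Taking anticlockwise as positive: τ₁ = +(56.7)(0.274) = +15.54 N·m; τ₂ = −(19.1)(0.124) = −2.368 N·m.
Net torque τ = 13.17 N·m.
α = τ/I = 13.17/0.3416 = 38.55 rad/s².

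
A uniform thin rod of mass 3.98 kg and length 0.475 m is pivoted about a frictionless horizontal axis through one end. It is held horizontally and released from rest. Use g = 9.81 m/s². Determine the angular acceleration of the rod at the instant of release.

About the pivot, I = (1/3)ML² = (1/3)(3.98)(0.475)² = 0.2993 kg·m².
The weight acts at the center, a distance L/2 = 0.2375 m from the pivot; τ = Mg(L/2) = 9.273 N·m.
α = τ/I = 9.273/0.2993 = 30.98 rad/s².
(Equivalently α = (3g/(2L)) = 30.98 rad/s².)

α ≈ 31.0 rad/s²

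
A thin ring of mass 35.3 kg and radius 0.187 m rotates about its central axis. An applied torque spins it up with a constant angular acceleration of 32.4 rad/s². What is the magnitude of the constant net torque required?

I = MR² = (35.3)(0.187)² = 1.234 kg·m².
τ = Iα = (1.234)(32.40) = 39.99 N·m.

τ ≈ 40.0 N·m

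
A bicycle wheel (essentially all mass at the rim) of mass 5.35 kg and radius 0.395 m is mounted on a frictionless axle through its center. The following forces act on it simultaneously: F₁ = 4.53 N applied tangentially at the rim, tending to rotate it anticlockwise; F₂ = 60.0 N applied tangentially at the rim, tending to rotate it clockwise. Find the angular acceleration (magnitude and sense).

α ≈ 26.2 rad/s², clockwise

I = MR² = (5.35)(0.395)² = 0.8347 kg·m².
Taking anticlockwise as positive: τ₁ = +(4.53)(0.395) = +1.789 N·m; τ₂ = −(60.0)(0.395) = −23.70 N·m.
Net torque τ = -21.91 N·m.
α = τ/I = -21.91/0.8347 = -26.25 rad/s².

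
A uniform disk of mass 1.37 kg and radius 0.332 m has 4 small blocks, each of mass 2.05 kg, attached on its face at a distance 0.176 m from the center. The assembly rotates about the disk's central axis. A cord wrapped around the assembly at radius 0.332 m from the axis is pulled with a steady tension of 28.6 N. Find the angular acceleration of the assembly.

I_disk = ½MR² = ½(1.37)(0.332)² = 0.07550 kg·m².
I_blocks = 4·m·r² = 4(2.05)(0.176)² = 0.2540 kg·m².
Total I = 0.3295 kg·m².
τ = F r = (28.6)(0.332) = 9.495 N·m.
α = τ/I = 9.495/0.3295 = 28.82 rad/s².

α ≈ 28.8 rad/s²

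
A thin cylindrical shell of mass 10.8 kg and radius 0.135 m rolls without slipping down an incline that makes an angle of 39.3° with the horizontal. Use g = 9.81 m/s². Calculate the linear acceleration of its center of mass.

a ≈ 3.11 m/s²

Translation along the incline: Mg sinθ − f = Ma.
Rotation about the center: fR = Iα with I = MR². No-slip gives a = αR, so f = (I/R²)a = M a.
Substituting: Mg sinθ = (1 + 1.000)Ma, so a = g sinθ/(1 + 1.000) = (9.81) sin 39.3° / 2.000 = 3.107 m/s².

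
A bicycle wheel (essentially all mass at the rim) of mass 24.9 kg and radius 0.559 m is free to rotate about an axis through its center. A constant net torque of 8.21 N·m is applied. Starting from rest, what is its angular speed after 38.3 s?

I = MR² = (24.9)(0.559)² = 7.781 kg·m².
α = τ/I = 8.21/7.781 = 1.055 rad/s².
ω = ω₀ + αt = 0 + (1.055)(38.3) = 40.41 rad/s.

ω ≈ 40.4 rad/s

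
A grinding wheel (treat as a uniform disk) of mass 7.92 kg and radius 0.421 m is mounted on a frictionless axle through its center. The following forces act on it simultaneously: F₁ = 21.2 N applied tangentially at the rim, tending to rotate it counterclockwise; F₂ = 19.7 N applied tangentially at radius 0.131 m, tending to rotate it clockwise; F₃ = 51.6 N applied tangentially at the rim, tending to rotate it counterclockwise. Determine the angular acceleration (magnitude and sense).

α ≈ 40.0 rad/s², counterclockwise

I = ½MR² = (1/2)(7.92)(0.421)² = 0.7019 kg·m².
Taking counterclockwise as positive: τ₁ = +(21.2)(0.421) = +8.925 N·m; τ₂ = −(19.7)(0.131) = −2.581 N·m; τ₃ = +(51.6)(0.421) = +21.72 N·m.
Net torque τ = 28.07 N·m.
α = τ/I = 28.07/0.7019 = 39.99 rad/s².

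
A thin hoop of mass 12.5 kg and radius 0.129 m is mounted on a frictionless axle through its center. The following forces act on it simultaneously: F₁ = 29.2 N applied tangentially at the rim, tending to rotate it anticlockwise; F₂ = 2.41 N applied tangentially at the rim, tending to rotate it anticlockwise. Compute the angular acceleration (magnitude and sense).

α ≈ 19.6 rad/s², anticlockwise

I = MR² = (12.5)(0.129)² = 0.2080 kg·m².
Taking anticlockwise as positive: τ₁ = +(29.2)(0.129) = +3.767 N·m; τ₂ = +(2.41)(0.129) = +0.3109 N·m.
Net torque τ = 4.078 N·m.
α = τ/I = 4.078/0.2080 = 19.60 rad/s².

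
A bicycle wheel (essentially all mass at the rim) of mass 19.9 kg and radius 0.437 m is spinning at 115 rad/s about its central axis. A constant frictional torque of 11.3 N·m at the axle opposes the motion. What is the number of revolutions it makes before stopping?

≈ 354 revolutions

I = MR² = (19.9)(0.437)² = 3.800 kg·m².
The net torque has magnitude 11.3 N·m, opposing ω.
|α| = τ/I = 11.30/3.800 = 2.973 rad/s² (deceleration).
ω² = ω₀² − 2|α|θ with ω = 0 ⇒ θ = ω₀²/(2|α|) = 2224 rad = 353.9 rev.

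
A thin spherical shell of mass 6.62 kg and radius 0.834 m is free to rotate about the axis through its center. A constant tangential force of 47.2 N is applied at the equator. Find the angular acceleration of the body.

α ≈ 12.8 rad/s²

I = (2/3)MR² = (2/3)(6.62)(0.834)² = 3.070 kg·m².
τ = F R = (47.2)(0.834) = 39.36 N·m.
Newton's second law for rotation, τ = Iα, gives α = τ/I = 39.36/3.070 = 12.82 rad/s².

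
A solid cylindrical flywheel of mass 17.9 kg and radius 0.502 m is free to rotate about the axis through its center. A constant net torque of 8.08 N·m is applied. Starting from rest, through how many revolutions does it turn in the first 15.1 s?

I = ½MR² = (1/2)(17.9)(0.502)² = 2.255 kg·m².
α = τ/I = 8.08/2.255 = 3.582 rad/s².
θ = ½αt² = ½(3.582)(15.1)² = 408.4 rad.
Revolutions = θ/(2π) = 65.00.

≈ 65.0 revolutions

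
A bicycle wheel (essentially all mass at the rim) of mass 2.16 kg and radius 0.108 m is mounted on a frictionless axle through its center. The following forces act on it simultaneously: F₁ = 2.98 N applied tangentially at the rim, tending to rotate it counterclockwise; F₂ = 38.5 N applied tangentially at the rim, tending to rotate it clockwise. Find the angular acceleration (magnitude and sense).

α ≈ 152 rad/s², clockwise

I = MR² = (2.16)(0.108)² = 0.02519 kg·m².
Taking counterclockwise as positive: τ₁ = +(2.98)(0.108) = +0.3218 N·m; τ₂ = −(38.5)(0.108) = −4.158 N·m.
Net torque τ = -3.836 N·m.
α = τ/I = -3.836/0.02519 = -152.3 rad/s².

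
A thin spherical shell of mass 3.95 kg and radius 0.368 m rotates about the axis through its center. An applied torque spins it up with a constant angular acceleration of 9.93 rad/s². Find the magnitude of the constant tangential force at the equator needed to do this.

F ≈ 9.62 N

I = (2/3)MR² = (2/3)(3.95)(0.368)² = 0.3566 kg·m².
The required torque is τ = Iα = (0.3566)(9.930) = 3.541 N·m.
A tangential force at the equator gives τ = FR, so F = τ/R = 3.541/0.368 = 9.623 N.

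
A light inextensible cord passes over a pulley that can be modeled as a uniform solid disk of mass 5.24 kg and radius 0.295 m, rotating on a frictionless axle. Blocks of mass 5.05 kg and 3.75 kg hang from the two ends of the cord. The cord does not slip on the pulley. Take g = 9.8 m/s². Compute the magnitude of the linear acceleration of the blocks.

I = ½MR² = (1/2)(5.24)(0.295)² = 0.2280 kg·m².
Heavier block: m₁g − T₁ = m₁a. Lighter block: T₂ − m₂g = m₂a.
Pulley: (T₁ − T₂)R = Iα = I(a/R), so T₁ − T₂ = (I/R²)a = (1/2)M_p a = 2.620·a.
Adding the three: (m₁ − m₂)g = (m₁ + m₂ + 2.620)a, so a = (5.05 − 3.75)(9.8)/(5.05 + 3.75 + 2.620) = 1.116 m/s².

a ≈ 1.12 m/s²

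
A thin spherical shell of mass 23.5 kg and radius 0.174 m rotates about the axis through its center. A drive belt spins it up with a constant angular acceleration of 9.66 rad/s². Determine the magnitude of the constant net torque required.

τ ≈ 4.58 N·m

I = (2/3)MR² = (2/3)(23.5)(0.174)² = 0.4743 kg·m².
τ = Iα = (0.4743)(9.660) = 4.582 N·m.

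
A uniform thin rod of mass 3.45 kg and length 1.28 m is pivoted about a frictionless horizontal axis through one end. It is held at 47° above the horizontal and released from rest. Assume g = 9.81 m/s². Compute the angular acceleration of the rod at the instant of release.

α ≈ 7.84 rad/s²

About the pivot, I = (1/3)ML² = (1/3)(3.45)(1.28)² = 1.884 kg·m².
The weight acts at the center, a distance L/2 = 0.6400 m from the pivot; τ = Mg(L/2) cos 47° = 14.77 N·m.
α = τ/I = 14.77/1.884 = 7.840 rad/s².
(Equivalently α = (3g/(2L)) cos 47° = 7.840 rad/s².)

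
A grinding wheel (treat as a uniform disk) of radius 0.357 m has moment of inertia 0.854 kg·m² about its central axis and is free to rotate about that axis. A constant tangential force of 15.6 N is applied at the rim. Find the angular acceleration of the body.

α ≈ 6.52 rad/s²

τ = F R = (15.6)(0.357) = 5.569 N·m.
From τ = Iα: α = 5.569/0.8540 = 6.521 rad/s².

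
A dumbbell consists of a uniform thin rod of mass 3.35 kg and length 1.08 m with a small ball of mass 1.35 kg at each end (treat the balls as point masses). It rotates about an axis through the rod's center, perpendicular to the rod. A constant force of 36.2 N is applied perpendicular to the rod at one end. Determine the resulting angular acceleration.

α ≈ 17.6 rad/s²

I_rod = (1/12)ML² = (1/12)(3.35)(1.08)² = 0.3256 kg·m².
I_balls = 2·m·(L/2)² = 2(1.35)(0.5400)² = 0.7873 kg·m².
Total I = 1.113 kg·m².
τ = F·(L/2) = (36.2)(0.540) = 19.55 N·m.
α = τ/I = 19.55/1.113 = 17.56 rad/s².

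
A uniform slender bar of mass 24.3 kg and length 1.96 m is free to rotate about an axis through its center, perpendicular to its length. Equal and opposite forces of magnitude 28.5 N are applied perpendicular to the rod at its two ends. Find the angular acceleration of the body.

α ≈ 7.18 rad/s²

I = (1/12)ML² = (1/12)(24.3)(1.96)² = 7.779 kg·m².
The couple gives τ = F·(L/2) + F·(L/2) = F L = (28.5)(1.96) = 55.86 N·m.
Newton's second law for rotation, τ = Iα, gives α = τ/I = 55.86/7.779 = 7.181 rad/s².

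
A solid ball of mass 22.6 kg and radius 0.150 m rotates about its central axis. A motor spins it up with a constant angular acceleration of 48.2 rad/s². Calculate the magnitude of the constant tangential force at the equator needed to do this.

I = (2/5)MR² = (2/5)(22.6)(0.150)² = 0.2034 kg·m².
The required torque is τ = Iα = (0.2034)(48.20) = 9.804 N·m.
A tangential force at the equator gives τ = FR, so F = τ/R = 9.804/0.150 = 65.36 N.

F ≈ 65.4 N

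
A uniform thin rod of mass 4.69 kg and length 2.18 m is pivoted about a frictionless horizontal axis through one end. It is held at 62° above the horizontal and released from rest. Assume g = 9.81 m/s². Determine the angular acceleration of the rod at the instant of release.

About the pivot, I = (1/3)ML² = (1/3)(4.69)(2.18)² = 7.430 kg·m².
The weight acts at the center, a distance L/2 = 1.090 m from the pivot; τ = Mg(L/2) cos 62° = 23.54 N·m.
α = τ/I = 23.54/7.430 = 3.169 rad/s².
(Equivalently α = (3g/(2L)) cos 62° = 3.169 rad/s².)

α ≈ 3.17 rad/s²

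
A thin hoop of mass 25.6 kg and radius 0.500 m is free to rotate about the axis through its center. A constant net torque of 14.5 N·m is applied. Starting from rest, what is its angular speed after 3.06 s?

I = MR² = (25.6)(0.500)² = 6.400 kg·m².
α = τ/I = 14.5/6.400 = 2.266 rad/s².
ω = ω₀ + αt = 0 + (2.266)(3.06) = 6.933 rad/s.

ω ≈ 6.93 rad/s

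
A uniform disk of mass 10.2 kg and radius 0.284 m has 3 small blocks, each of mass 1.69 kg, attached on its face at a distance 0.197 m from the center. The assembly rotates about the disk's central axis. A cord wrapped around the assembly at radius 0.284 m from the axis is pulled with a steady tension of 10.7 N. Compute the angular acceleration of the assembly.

α ≈ 5.00 rad/s²

I_disk = ½MR² = ½(10.2)(0.284)² = 0.4113 kg·m².
I_blocks = 3·m·r² = 3(1.69)(0.197)² = 0.1968 kg·m².
Total I = 0.6081 kg·m².
τ = F r = (10.7)(0.284) = 3.039 N·m.
α = τ/I = 3.039/0.6081 = 4.997 rad/s².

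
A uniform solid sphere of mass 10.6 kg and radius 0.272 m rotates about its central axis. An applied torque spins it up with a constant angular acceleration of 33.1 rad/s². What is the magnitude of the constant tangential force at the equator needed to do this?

I = (2/5)MR² = (2/5)(10.6)(0.272)² = 0.3137 kg·m².
The required torque is τ = Iα = (0.3137)(33.10) = 10.38 N·m.
A tangential force at the equator gives τ = FR, so F = τ/R = 10.38/0.272 = 38.17 N.

F ≈ 38.2 N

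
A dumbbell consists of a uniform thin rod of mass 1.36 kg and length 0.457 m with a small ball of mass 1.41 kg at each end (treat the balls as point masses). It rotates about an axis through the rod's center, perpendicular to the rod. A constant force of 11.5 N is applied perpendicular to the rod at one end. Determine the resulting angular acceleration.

I_rod = (1/12)ML² = (1/12)(1.36)(0.457)² = 0.02367 kg·m².
I_balls = 2·m·(L/2)² = 2(1.41)(0.2285)² = 0.1472 kg·m².
Total I = 0.1709 kg·m².
τ = F·(L/2) = (11.5)(0.229) = 2.628 N·m.
α = τ/I = 2.628/0.1709 = 15.38 rad/s².

α ≈ 15.4 rad/s²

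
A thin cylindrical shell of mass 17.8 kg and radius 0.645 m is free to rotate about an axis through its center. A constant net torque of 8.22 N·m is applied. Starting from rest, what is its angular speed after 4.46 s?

I = MR² = (17.8)(0.645)² = 7.405 kg·m².
α = τ/I = 8.22/7.405 = 1.110 rad/s².
ω = ω₀ + αt = 0 + (1.110)(4.46) = 4.951 rad/s.

ω ≈ 4.95 rad/s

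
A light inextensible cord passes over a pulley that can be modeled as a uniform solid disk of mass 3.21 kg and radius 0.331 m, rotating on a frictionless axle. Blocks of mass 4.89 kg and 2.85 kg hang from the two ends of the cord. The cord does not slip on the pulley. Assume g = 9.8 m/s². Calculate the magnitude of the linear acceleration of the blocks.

a ≈ 2.14 m/s²

I = ½MR² = (1/2)(3.21)(0.331)² = 0.1758 kg·m².
Heavier block: m₁g − T₁ = m₁a. Lighter block: T₂ − m₂g = m₂a.
Pulley: (T₁ − T₂)R = Iα = I(a/R), so T₁ − T₂ = (I/R²)a = (1/2)M_p a = 1.605·a.
Adding the three: (m₁ − m₂)g = (m₁ + m₂ + 1.605)a, so a = (4.89 − 2.85)(9.8)/(4.89 + 2.85 + 1.605) = 2.139 m/s².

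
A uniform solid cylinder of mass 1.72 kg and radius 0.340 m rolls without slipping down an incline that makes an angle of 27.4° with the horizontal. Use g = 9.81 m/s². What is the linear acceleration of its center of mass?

Translation along the incline: Mg sinθ − f = Ma.
Rotation about the center: fR = Iα with I = ½MR². No-slip gives a = αR, so f = (I/R²)a = (1/2)M a.
Substituting: Mg sinθ = (1 + 0.5000)Ma, so a = g sinθ/(1 + 0.5000) = (9.81) sin 27.4° / 1.500 = 3.010 m/s².

a ≈ 3.01 m/s²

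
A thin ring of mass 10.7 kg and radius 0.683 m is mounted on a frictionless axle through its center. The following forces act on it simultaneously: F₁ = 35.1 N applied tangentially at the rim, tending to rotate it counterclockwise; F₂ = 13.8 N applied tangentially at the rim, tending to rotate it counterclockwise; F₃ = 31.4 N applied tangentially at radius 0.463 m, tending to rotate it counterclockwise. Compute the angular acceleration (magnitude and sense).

α ≈ 9.60 rad/s², counterclockwise

I = MR² = (10.7)(0.683)² = 4.991 kg·m².
Taking counterclockwise as positive: τ₁ = +(35.1)(0.683) = +23.97 N·m; τ₂ = +(13.8)(0.683) = +9.425 N·m; τ₃ = +(31.4)(0.463) = +14.54 N·m.
Net torque τ = 47.94 N·m.
α = τ/I = 47.94/4.991 = 9.604 rad/s².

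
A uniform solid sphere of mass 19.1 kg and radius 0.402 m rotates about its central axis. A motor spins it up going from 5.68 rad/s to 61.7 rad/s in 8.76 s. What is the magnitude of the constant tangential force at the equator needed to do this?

I = (2/5)MR² = (2/5)(19.1)(0.402)² = 1.235 kg·m².
α = Δω/Δt = (61.7 − 5.68)/8.76 = 6.395 rad/s².
The required torque is τ = Iα = (1.235)(6.395) = 7.896 N·m.
A tangential force at the equator gives τ = FR, so F = τ/R = 7.896/0.402 = 19.64 N.

F ≈ 19.6 N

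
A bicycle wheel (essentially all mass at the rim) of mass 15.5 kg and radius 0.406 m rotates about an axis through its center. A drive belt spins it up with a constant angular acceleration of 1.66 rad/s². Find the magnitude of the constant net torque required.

τ ≈ 4.24 N·m

I = MR² = (15.5)(0.406)² = 2.555 kg·m².
τ = Iα = (2.555)(1.660) = 4.241 N·m.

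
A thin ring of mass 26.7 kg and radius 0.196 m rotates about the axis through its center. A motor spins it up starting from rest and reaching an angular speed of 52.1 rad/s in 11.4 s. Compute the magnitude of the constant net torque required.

τ ≈ 4.69 N·m

I = MR² = (26.7)(0.196)² = 1.026 kg·m².
α = Δω/Δt = (52.1 − 0)/11.4 = 4.570 rad/s².
τ = Iα = (1.026)(4.570) = 4.688 N·m.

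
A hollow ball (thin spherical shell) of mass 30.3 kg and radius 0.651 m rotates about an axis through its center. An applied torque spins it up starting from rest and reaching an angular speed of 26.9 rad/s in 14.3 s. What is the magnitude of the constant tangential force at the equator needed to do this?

I = (2/3)MR² = (2/3)(30.3)(0.651)² = 8.561 kg·m².
α = Δω/Δt = (26.9 − 0)/14.3 = 1.881 rad/s².
The required torque is τ = Iα = (8.561)(1.881) = 16.10 N·m.
A tangential force at the equator gives τ = FR, so F = τ/R = 16.10/0.651 = 24.74 N.

F ≈ 24.7 N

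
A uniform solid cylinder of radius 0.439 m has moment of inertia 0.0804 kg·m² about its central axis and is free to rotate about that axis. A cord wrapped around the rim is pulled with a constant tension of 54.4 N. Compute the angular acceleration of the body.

α ≈ 297 rad/s²

τ = F R = (54.4)(0.439) = 23.88 N·m.
From τ = Iα: α = 23.88/0.08040 = 297.0 rad/s².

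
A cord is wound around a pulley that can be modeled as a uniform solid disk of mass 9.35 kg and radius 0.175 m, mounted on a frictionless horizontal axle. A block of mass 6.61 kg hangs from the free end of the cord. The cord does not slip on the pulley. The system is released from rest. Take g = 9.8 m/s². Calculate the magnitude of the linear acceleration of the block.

I = ½MR² = (1/2)(9.35)(0.175)² = 0.1432 kg·m².
Block: mg − T = ma. Pulley: TR = Iα. No-slip: a = αR, so T = (I/R²)a = 4.675·a.
Then mg = (m + 4.675)a, so a = (6.61)(9.8)/(6.61 + 4.675) = 5.740 m/s².

a ≈ 5.74 m/s²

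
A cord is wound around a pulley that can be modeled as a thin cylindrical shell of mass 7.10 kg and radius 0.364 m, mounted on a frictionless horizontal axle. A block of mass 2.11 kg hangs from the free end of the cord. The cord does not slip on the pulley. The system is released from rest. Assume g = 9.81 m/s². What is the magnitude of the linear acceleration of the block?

a ≈ 2.25 m/s²

I = MR² = (7.10)(0.364)² = 0.9407 kg·m².
Block: mg − T = ma. Pulley: TR = Iα. No-slip: a = αR, so T = (I/R²)a = 7.100·a.
Then mg = (m + 7.100)a, so a = (2.11)(9.81)/(2.11 + 7.100) = 2.247 m/s².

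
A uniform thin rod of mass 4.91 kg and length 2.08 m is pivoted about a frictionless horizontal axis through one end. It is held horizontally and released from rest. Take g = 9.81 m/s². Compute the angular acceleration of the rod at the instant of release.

α ≈ 7.07 rad/s²

About the pivot, I = (1/3)ML² = (1/3)(4.91)(2.08)² = 7.081 kg·m².
The weight acts at the center, a distance L/2 = 1.040 m from the pivot; τ = Mg(L/2) = 50.09 N·m.
α = τ/I = 50.09/7.081 = 7.075 rad/s².
(Equivalently α = (3g/(2L)) = 7.075 rad/s².)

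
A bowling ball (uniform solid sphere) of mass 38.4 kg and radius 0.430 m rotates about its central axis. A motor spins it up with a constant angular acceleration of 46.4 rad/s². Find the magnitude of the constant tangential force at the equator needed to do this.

F ≈ 306 N

I = (2/5)MR² = (2/5)(38.4)(0.430)² = 2.840 kg·m².
The required torque is τ = Iα = (2.840)(46.40) = 131.8 N·m.
A tangential force at the equator gives τ = FR, so F = τ/R = 131.8/0.430 = 306.5 N.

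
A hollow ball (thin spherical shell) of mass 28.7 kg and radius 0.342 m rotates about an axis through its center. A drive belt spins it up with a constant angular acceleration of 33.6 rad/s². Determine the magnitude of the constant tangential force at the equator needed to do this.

I = (2/3)MR² = (2/3)(28.7)(0.342)² = 2.238 kg·m².
The required torque is τ = Iα = (2.238)(33.60) = 75.19 N·m.
A tangential force at the equator gives τ = FR, so F = τ/R = 75.19/0.342 = 219.9 N.

F ≈ 220 N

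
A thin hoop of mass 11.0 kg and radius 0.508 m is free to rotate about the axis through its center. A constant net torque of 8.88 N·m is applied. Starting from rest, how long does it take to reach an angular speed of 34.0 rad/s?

I = MR² = (11.0)(0.508)² = 2.839 kg·m².
α = τ/I = 8.88/2.839 = 3.128 rad/s².
ω = αt ⇒ t = ω/α = 34.0/3.128 = 10.87 s.

t ≈ 10.9 s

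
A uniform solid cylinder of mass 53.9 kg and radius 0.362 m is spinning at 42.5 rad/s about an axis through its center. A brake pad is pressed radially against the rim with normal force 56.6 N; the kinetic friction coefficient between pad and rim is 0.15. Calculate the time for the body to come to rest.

I = ½MR² = (1/2)(53.9)(0.362)² = 3.532 kg·m².
Friction force f = μN = (0.15)(56.6) = 8.490 N at the rim; torque magnitude τ = fR = 3.073 N·m, opposing ω.
|α| = τ/I = 3.073/3.532 = 0.8702 rad/s² (deceleration).
0 = ω₀ − |α|t ⇒ t = ω₀/|α| = 42.5/0.8702 = 48.84 s.

t ≈ 48.8 s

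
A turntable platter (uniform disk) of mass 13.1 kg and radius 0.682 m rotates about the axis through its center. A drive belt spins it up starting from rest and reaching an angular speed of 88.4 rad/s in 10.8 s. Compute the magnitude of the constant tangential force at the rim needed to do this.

F ≈ 36.6 N

I = ½MR² = (1/2)(13.1)(0.682)² = 3.047 kg·m².
α = Δω/Δt = (88.4 − 0)/10.8 = 8.185 rad/s².
The required torque is τ = Iα = (3.047)(8.185) = 24.94 N·m.
A tangential force at the rim gives τ = FR, so F = τ/R = 24.94/0.682 = 36.56 N.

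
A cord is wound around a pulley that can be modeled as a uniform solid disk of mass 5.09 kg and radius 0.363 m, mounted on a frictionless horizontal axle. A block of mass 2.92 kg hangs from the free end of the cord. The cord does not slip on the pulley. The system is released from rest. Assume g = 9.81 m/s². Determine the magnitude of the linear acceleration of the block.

a ≈ 5.24 m/s²

I = ½MR² = (1/2)(5.09)(0.363)² = 0.3354 kg·m².
Block: mg − T = ma. Pulley: TR = Iα. No-slip: a = αR, so T = (I/R²)a = 2.545·a.
Then mg = (m + 2.545)a, so a = (2.92)(9.81)/(2.92 + 2.545) = 5.242 m/s².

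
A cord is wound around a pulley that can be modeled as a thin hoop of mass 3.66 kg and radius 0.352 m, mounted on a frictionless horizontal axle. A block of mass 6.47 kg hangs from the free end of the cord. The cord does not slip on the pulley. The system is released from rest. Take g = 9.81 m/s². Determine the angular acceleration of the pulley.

I = MR² = (3.66)(0.352)² = 0.4535 kg·m².
Block: mg − T = ma. Pulley: TR = Iα. No-slip: a = αR, so T = (I/R²)a = 3.660·a.
Then mg = (m + 3.660)a, so a = (6.47)(9.81)/(6.47 + 3.660) = 6.266 m/s².
α = a/R = 6.266/0.352 = 17.80 rad/s².

α ≈ 17.8 rad/s²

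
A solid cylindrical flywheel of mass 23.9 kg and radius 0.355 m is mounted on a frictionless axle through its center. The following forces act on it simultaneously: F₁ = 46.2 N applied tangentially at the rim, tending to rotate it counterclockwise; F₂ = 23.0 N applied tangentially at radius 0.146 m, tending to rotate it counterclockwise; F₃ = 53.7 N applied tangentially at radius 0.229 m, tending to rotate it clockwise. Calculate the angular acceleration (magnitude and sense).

I = ½MR² = (1/2)(23.9)(0.355)² = 1.506 kg·m².
Taking counterclockwise as positive: τ₁ = +(46.2)(0.355) = +16.40 N·m; τ₂ = +(23.0)(0.146) = +3.358 N·m; τ₃ = −(53.7)(0.229) = −12.30 N·m.
Net torque τ = 7.462 N·m.
α = τ/I = 7.462/1.506 = 4.955 rad/s².

α ≈ 4.95 rad/s², counterclockwise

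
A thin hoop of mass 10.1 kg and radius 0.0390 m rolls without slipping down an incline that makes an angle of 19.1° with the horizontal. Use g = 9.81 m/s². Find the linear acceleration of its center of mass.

a ≈ 1.61 m/s²

Translation along the incline: Mg sinθ − f = Ma.
Rotation about the center: fR = Iα with I = MR². No-slip gives a = αR, so f = (I/R²)a = M a.
Substituting: Mg sinθ = (1 + 1.000)Ma, so a = g sinθ/(1 + 1.000) = (9.81) sin 19.1° / 2.000 = 1.605 m/s².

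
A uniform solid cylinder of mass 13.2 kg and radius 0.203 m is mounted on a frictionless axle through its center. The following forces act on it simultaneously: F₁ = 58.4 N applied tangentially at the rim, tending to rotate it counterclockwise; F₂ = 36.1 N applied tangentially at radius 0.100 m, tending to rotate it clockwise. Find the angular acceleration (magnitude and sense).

I = ½MR² = (1/2)(13.2)(0.203)² = 0.2720 kg·m².
Taking counterclockwise as positive: τ₁ = +(58.4)(0.203) = +11.86 N·m; τ₂ = −(36.1)(0.100) = −3.610 N·m.
Net torque τ = 8.245 N·m.
α = τ/I = 8.245/0.2720 = 30.32 rad/s².

α ≈ 30.3 rad/s², counterclockwise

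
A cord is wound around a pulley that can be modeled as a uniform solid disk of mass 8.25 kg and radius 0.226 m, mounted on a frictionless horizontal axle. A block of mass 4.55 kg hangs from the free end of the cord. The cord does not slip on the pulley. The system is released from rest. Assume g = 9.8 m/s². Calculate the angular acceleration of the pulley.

I = ½MR² = (1/2)(8.25)(0.226)² = 0.2107 kg·m².
Block: mg − T = ma. Pulley: TR = Iα. No-slip: a = αR, so T = (I/R²)a = 4.125·a.
Then mg = (m + 4.125)a, so a = (4.55)(9.8)/(4.55 + 4.125) = 5.140 m/s².
α = a/R = 5.140/0.226 = 22.74 rad/s².

α ≈ 22.7 rad/s²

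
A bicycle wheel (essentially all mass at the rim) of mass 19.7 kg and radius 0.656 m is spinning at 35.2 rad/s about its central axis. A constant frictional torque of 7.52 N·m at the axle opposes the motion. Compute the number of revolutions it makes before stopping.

≈ 111 revolutions

I = MR² = (19.7)(0.656)² = 8.478 kg·m².
The net torque has magnitude 7.52 N·m, opposing ω.
|α| = τ/I = 7.520/8.478 = 0.8870 rad/s² (deceleration).
ω² = ω₀² − 2|α|θ with ω = 0 ⇒ θ = ω₀²/(2|α|) = 698.4 rad = 111.2 rev.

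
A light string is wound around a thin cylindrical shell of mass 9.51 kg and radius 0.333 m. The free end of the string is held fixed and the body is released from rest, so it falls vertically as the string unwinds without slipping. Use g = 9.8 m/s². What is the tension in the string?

Translation: Mg − T = Ma. Rotation about the center: TR = Iα with I = MR².
With a = αR: T = (I/R²)a = M a, so Mg = (1 + 1.000)Ma.
a = g/(1 + 1.000) = 9.8/2.000 = 4.900 m/s².
T = 1.000·M·a = (1.000)(9.51)(4.900) = 46.60 N.

T ≈ 46.6 N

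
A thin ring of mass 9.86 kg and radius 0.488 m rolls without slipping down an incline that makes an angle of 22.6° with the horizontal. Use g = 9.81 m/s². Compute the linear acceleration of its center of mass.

Translation along the incline: Mg sinθ − f = Ma.
Rotation about the center: fR = Iα with I = MR². No-slip gives a = αR, so f = (I/R²)a = M a.
Substituting: Mg sinθ = (1 + 1.000)Ma, so a = g sinθ/(1 + 1.000) = (9.81) sin 22.6° / 2.000 = 1.885 m/s².

a ≈ 1.88 m/s²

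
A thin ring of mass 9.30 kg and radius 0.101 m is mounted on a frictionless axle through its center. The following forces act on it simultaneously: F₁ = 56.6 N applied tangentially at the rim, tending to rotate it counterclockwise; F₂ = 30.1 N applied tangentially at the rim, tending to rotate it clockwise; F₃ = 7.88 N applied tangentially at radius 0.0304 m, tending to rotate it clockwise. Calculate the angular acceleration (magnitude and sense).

α ≈ 25.7 rad/s², counterclockwise

I = MR² = (9.30)(0.101)² = 0.09487 kg·m².
Taking counterclockwise as positive: τ₁ = +(56.6)(0.101) = +5.717 N·m; τ₂ = −(30.1)(0.101) = −3.040 N·m; τ₃ = −(7.88)(0.0304) = −0.2396 N·m.
Net torque τ = 2.437 N·m.
α = τ/I = 2.437/0.09487 = 25.69 rad/s².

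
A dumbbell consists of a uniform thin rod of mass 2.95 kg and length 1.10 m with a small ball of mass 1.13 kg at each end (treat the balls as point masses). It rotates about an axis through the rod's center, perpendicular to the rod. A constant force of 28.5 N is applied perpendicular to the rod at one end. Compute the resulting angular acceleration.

α ≈ 16.0 rad/s²

I_rod = (1/12)ML² = (1/12)(2.95)(1.10)² = 0.2975 kg·m².
I_balls = 2·m·(L/2)² = 2(1.13)(0.5500)² = 0.6837 kg·m².
Total I = 0.9811 kg·m².
τ = F·(L/2) = (28.5)(0.550) = 15.68 N·m.
α = τ/I = 15.68/0.9811 = 15.98 rad/s².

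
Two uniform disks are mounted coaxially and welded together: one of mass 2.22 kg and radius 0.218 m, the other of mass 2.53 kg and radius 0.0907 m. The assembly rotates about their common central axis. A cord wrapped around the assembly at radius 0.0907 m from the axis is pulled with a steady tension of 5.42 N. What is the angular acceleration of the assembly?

I = ½M₁R₁² + ½M₂R₂² = ½(2.22)(0.218)² + ½(2.53)(0.0907)² = 0.06316 kg·m².
τ = F r = (5.42)(0.0907) = 0.4916 N·m.
α = τ/I = 0.4916/0.06316 = 7.784 rad/s².

α ≈ 7.78 rad/s²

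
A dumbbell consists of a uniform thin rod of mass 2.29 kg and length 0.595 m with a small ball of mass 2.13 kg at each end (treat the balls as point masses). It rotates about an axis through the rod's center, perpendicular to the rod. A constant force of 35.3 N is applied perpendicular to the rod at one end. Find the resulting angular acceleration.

I_rod = (1/12)ML² = (1/12)(2.29)(0.595)² = 0.06756 kg·m².
I_balls = 2·m·(L/2)² = 2(2.13)(0.2975)² = 0.3770 kg·m².
Total I = 0.4446 kg·m².
τ = F·(L/2) = (35.3)(0.297) = 10.50 N·m.
α = τ/I = 10.50/0.4446 = 23.62 rad/s².

α ≈ 23.6 rad/s²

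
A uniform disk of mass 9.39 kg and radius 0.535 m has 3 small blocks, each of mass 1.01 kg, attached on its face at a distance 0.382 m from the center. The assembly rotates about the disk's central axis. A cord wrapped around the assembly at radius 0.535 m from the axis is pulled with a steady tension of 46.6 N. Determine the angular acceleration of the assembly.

α ≈ 14.0 rad/s²

I_disk = ½MR² = ½(9.39)(0.535)² = 1.344 kg·m².
I_blocks = 3·m·r² = 3(1.01)(0.382)² = 0.4421 kg·m².
Total I = 1.786 kg·m².
τ = F r = (46.6)(0.535) = 24.93 N·m.
α = τ/I = 24.93/1.786 = 13.96 rad/s².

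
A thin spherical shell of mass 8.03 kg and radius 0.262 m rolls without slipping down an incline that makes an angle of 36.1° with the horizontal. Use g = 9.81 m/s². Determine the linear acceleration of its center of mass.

Translation along the incline: Mg sinθ − f = Ma.
Rotation about the center: fR = Iα with I = (2/3)MR². No-slip gives a = αR, so f = (I/R²)a = (2/3)M a.
Substituting: Mg sinθ = (1 + 0.6667)Ma, so a = g sinθ/(1 + 0.6667) = (9.81) sin 36.1° / 1.667 = 3.468 m/s².

a ≈ 3.47 m/s²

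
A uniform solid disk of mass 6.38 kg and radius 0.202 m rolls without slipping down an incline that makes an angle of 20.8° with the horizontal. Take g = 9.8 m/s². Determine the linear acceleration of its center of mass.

Translation along the incline: Mg sinθ − f = Ma.
Rotation about the center: fR = Iα with I = ½MR². No-slip gives a = αR, so f = (I/R²)a = (1/2)M a.
Substituting: Mg sinθ = (1 + 0.5000)Ma, so a = g sinθ/(1 + 0.5000) = (9.8) sin 20.8° / 1.500 = 2.320 m/s².

a ≈ 2.32 m/s²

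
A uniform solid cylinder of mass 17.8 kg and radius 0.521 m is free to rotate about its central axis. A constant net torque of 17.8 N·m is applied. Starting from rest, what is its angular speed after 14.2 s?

ω ≈ 105 rad/s

I = ½MR² = (1/2)(17.8)(0.521)² = 2.416 kg·m².
α = τ/I = 17.8/2.416 = 7.368 rad/s².
ω = ω₀ + αt = 0 + (7.368)(14.2) = 104.6 rad/s.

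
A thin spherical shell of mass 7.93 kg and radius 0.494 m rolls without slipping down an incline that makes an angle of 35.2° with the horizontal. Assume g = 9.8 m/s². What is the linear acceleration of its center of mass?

Translation along the incline: Mg sinθ − f = Ma.
Rotation about the center: fR = Iα with I = (2/3)MR². No-slip gives a = αR, so f = (I/R²)a = (2/3)M a.
Substituting: Mg sinθ = (1 + 0.6667)Ma, so a = g sinθ/(1 + 0.6667) = (9.8) sin 35.2° / 1.667 = 3.389 m/s².

a ≈ 3.39 m/s²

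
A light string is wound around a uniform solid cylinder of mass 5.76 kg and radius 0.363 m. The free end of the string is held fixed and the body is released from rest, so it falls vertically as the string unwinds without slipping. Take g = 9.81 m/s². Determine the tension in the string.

T ≈ 18.8 N

Translation: Mg − T = Ma. Rotation about the center: TR = Iα with I = ½MR².
With a = αR: T = (I/R²)a = (1/2)M a, so Mg = (1 + 0.5000)Ma.
a = g/(1 + 0.5000) = 9.81/1.500 = 6.540 m/s².
T = 0.5000·M·a = (0.5000)(5.76)(6.540) = 18.84 N.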